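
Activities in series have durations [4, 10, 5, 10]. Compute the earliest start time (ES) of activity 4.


Activity 4 starts after activities 1 through 3 complete.
Predecessor durations: [4, 10, 5]
ES = 4 + 10 + 5 = 19

19


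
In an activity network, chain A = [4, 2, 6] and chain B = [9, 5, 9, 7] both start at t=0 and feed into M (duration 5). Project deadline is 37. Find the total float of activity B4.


Forward pass: ES(B4) = sum of predecessors on chain B = 23
EF = ES + duration = 23 + 7 = 30
Backward pass: LF(M) = deadline = 37; LS(M) = 37 - 5 = 32
LF(B4) = LS(M) - sum(successors on chain B) = 32 - 0 = 32
LS = LF - duration = 32 - 7 = 25
Total float = LS - ES = 25 - 23 = 2

2


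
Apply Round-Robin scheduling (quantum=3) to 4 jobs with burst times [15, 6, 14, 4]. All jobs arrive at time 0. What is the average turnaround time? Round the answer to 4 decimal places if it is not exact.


Time quantum = 3
Execution trace:
  J1 runs 3 units, time = 3
  J2 runs 3 units, time = 6
  J3 runs 3 units, time = 9
  J4 runs 3 units, time = 12
  J1 runs 3 units, time = 15
  J2 runs 3 units, time = 18
  J3 runs 3 units, time = 21
  J4 runs 1 units, time = 22
  J1 runs 3 units, time = 25
  J3 runs 3 units, time = 28
  J1 runs 3 units, time = 31
  J3 runs 3 units, time = 34
  J1 runs 3 units, time = 37
  J3 runs 2 units, time = 39
Finish times: [37, 18, 39, 22]
Average turnaround = 116/4 = 29.0

29.0


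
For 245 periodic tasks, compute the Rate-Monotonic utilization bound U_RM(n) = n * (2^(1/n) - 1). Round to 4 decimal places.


Compute 2^(1/245) = 1.0028331781
Subtract 1: 1.0028331781 - 1 = 0.0028331781
Multiply by n: 245 * 0.0028331781 = 0.6941286345
Round to 4 dp: 0.6941

0.6941


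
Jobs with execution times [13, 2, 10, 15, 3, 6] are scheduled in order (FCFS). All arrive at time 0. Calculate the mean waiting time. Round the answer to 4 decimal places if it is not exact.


FCFS order (as given): [13, 2, 10, 15, 3, 6]
Waiting times:
  Job 1: wait = 0
  Job 2: wait = 13
  Job 3: wait = 15
  Job 4: wait = 25
  Job 5: wait = 40
  Job 6: wait = 43
Sum of waiting times = 136
Average waiting time = 136/6 = 22.6667

22.6667


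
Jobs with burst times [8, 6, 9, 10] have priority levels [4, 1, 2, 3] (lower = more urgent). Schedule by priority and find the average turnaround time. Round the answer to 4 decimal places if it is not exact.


Sort by priority (ascending = highest first):
Order: [(1, 6), (2, 9), (3, 10), (4, 8)]
Completion times:
  Priority 1, burst=6, C=6
  Priority 2, burst=9, C=15
  Priority 3, burst=10, C=25
  Priority 4, burst=8, C=33
Average turnaround = 79/4 = 19.75

19.75


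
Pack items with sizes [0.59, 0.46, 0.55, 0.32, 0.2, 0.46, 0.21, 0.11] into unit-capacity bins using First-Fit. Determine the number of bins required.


Place items sequentially using First-Fit:
  Item 0.59 -> new Bin 1
  Item 0.46 -> new Bin 2
  Item 0.55 -> new Bin 3
  Item 0.32 -> Bin 1 (now 0.91)
  Item 0.2 -> Bin 2 (now 0.66)
  Item 0.46 -> new Bin 4
  Item 0.21 -> Bin 2 (now 0.87)
  Item 0.11 -> Bin 2 (now 0.98)
Total bins used = 4

4


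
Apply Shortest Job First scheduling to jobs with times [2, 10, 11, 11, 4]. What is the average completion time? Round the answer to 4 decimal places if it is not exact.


SJF order (ascending): [2, 4, 10, 11, 11]
Completion times:
  Job 1: burst=2, C=2
  Job 2: burst=4, C=6
  Job 3: burst=10, C=16
  Job 4: burst=11, C=27
  Job 5: burst=11, C=38
Average completion = 89/5 = 17.8

17.8


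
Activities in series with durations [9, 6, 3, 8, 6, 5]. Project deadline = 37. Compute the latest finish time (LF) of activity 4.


LF(activity 4) = deadline - sum of successor durations
Successors: activities 5 through 6 with durations [6, 5]
Sum of successor durations = 11
LF = 37 - 11 = 26

26


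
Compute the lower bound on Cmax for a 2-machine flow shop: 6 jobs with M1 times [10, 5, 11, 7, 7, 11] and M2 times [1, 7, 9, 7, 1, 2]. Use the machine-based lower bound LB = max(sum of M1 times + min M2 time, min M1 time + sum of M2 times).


LB1 = sum(M1 times) + min(M2 times) = 51 + 1 = 52
LB2 = min(M1 times) + sum(M2 times) = 5 + 27 = 32
Lower bound = max(LB1, LB2) = max(52, 32) = 52

52


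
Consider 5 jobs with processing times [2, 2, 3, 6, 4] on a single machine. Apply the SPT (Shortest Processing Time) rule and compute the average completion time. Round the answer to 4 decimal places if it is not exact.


Sort jobs by processing time (SPT order): [2, 2, 3, 4, 6]
Compute completion times sequentially:
  Job 1: processing = 2, completes at 2
  Job 2: processing = 2, completes at 4
  Job 3: processing = 3, completes at 7
  Job 4: processing = 4, completes at 11
  Job 5: processing = 6, completes at 17
Sum of completion times = 41
Average completion time = 41/5 = 8.2

8.2


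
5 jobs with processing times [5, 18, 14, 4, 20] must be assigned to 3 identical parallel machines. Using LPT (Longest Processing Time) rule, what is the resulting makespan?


Sort jobs in decreasing order (LPT): [20, 18, 14, 5, 4]
Assign each job to the least loaded machine:
  Machine 1: jobs [20], load = 20
  Machine 2: jobs [18, 4], load = 22
  Machine 3: jobs [14, 5], load = 19
Makespan = max load = 22

22


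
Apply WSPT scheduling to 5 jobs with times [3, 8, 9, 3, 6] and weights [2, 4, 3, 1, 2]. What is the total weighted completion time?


Compute p/w ratios and sort ascending (WSPT): [(3, 2), (8, 4), (9, 3), (3, 1), (6, 2)]
Compute weighted completion times:
  Job (p=3,w=2): C=3, w*C=2*3=6
  Job (p=8,w=4): C=11, w*C=4*11=44
  Job (p=9,w=3): C=20, w*C=3*20=60
  Job (p=3,w=1): C=23, w*C=1*23=23
  Job (p=6,w=2): C=29, w*C=2*29=58
Total weighted completion time = 191

191


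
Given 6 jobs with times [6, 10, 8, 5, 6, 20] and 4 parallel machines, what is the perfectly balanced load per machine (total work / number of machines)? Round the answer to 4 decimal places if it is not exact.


Total processing time = 6 + 10 + 8 + 5 + 6 + 20 = 55
Number of machines = 4
Ideal balanced load = 55 / 4 = 13.75

13.75


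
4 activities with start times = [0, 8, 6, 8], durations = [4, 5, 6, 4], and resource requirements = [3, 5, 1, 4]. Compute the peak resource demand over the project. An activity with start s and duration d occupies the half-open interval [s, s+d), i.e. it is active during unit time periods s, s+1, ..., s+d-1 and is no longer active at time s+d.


Each activity i is active on [start_i, start_i + duration_i).
Compute total resource usage per time slot:
  t=0: active resources = [3], total = 3
  t=1: active resources = [3], total = 3
  t=2: active resources = [3], total = 3
  t=3: active resources = [3], total = 3
  t=4: active resources = [], total = 0
  t=5: active resources = [], total = 0
  t=6: active resources = [1], total = 1
  t=7: active resources = [1], total = 1
  t=8: active resources = [5, 1, 4], total = 10
  t=9: active resources = [5, 1, 4], total = 10
  t=10: active resources = [5, 1, 4], total = 10
  t=11: active resources = [5, 1, 4], total = 10
  t=12: active resources = [5], total = 5
Peak resource demand = 10

10


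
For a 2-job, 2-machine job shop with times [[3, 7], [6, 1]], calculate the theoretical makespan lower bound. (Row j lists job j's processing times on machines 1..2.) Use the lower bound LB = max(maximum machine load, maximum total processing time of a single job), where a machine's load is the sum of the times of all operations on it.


Machine loads:
  Machine 1: 3 + 6 = 9
  Machine 2: 7 + 1 = 8
Max machine load = 9
Job totals:
  Job 1: 10
  Job 2: 7
Max job total = 10
Lower bound = max(9, 10) = 10

10


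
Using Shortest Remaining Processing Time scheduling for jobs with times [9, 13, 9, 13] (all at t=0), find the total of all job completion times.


Since all jobs arrive at t=0, SRPT equals SPT ordering.
SPT order: [9, 9, 13, 13]
Completion times:
  Job 1: p=9, C=9
  Job 2: p=9, C=18
  Job 3: p=13, C=31
  Job 4: p=13, C=44
Total completion time = 9 + 18 + 31 + 44 = 102

102


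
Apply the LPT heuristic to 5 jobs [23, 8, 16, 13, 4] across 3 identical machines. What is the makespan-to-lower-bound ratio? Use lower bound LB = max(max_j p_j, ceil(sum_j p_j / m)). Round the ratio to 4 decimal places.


LPT order: [23, 16, 13, 8, 4]
Machine loads after assignment: [23, 20, 21]
LPT makespan = 23
Lower bound = max(max_job, ceil(total/3)) = max(23, 22) = 23
Ratio = 23 / 23 = 1.0

1.0


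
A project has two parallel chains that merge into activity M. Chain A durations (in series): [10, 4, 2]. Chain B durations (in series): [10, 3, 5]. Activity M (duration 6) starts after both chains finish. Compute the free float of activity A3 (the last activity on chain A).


ES(A3) = sum of predecessors on chain A = 14
EF(A3) = ES + duration = 14 + 2 = 16
Successor of A3 is M. ES(M) = max(sum(A), sum(B)) = max(16, 18) = 18
Free float = ES(successor) - EF(current) = 18 - 16 = 2

2


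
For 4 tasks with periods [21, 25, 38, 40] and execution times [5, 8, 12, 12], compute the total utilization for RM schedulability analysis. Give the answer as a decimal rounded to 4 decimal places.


Compute individual utilizations (exact fractions):
  Task 1: C/T = 5/21 (approx. 0.2381)
  Task 2: C/T = 8/25 (approx. 0.32)
  Task 3: C/T = 12/38 = 6/19 (approx. 0.3158)
  Task 4: C/T = 12/40 = 3/10 (approx. 0.3)
Total utilization U = 5/21 + 8/25 + 6/19 + 3/10 = 23419/19950
Rounded to 4 decimal places: U = 1.1739
RM (Liu & Layland) bound for 4 tasks = 0.756828; compare with U = 23419/19950 (approx. 1.173885)
U > 1, so the task set is not schedulable (processor overloaded).

1.1739


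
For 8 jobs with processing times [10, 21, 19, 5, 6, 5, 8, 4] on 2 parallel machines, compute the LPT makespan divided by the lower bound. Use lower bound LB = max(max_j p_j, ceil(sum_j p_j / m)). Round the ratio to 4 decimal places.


LPT order: [21, 19, 10, 8, 6, 5, 5, 4]
Machine loads after assignment: [39, 39]
LPT makespan = 39
Lower bound = max(max_job, ceil(total/2)) = max(21, 39) = 39
Ratio = 39 / 39 = 1.0

1.0


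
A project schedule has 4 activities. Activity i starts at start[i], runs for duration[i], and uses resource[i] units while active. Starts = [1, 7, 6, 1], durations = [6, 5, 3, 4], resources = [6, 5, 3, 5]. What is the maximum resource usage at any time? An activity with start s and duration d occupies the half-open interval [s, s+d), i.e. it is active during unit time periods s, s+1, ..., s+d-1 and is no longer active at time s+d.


Each activity i is active on [start_i, start_i + duration_i).
Compute total resource usage per time slot:
  t=0: active resources = [], total = 0
  t=1: active resources = [6, 5], total = 11
  t=2: active resources = [6, 5], total = 11
  t=3: active resources = [6, 5], total = 11
  t=4: active resources = [6, 5], total = 11
  t=5: active resources = [6], total = 6
  t=6: active resources = [6, 3], total = 9
  t=7: active resources = [5, 3], total = 8
  t=8: active resources = [5, 3], total = 8
  t=9: active resources = [5], total = 5
  t=10: active resources = [5], total = 5
  t=11: active resources = [5], total = 5
Peak resource demand = 11

11


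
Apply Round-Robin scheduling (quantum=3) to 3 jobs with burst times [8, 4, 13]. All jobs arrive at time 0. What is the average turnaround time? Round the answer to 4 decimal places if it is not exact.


Time quantum = 3
Execution trace:
  J1 runs 3 units, time = 3
  J2 runs 3 units, time = 6
  J3 runs 3 units, time = 9
  J1 runs 3 units, time = 12
  J2 runs 1 units, time = 13
  J3 runs 3 units, time = 16
  J1 runs 2 units, time = 18
  J3 runs 3 units, time = 21
  J3 runs 3 units, time = 24
  J3 runs 1 units, time = 25
Finish times: [18, 13, 25]
Average turnaround = 56/3 = 18.6667

18.6667


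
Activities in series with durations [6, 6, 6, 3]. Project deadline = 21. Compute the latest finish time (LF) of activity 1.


LF(activity 1) = deadline - sum of successor durations
Successors: activities 2 through 4 with durations [6, 6, 3]
Sum of successor durations = 15
LF = 21 - 15 = 6

6


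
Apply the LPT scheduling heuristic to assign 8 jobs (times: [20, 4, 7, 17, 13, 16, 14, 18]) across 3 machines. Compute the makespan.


Sort jobs in decreasing order (LPT): [20, 18, 17, 16, 14, 13, 7, 4]
Assign each job to the least loaded machine:
  Machine 1: jobs [20, 13, 4], load = 37
  Machine 2: jobs [18, 14, 7], load = 39
  Machine 3: jobs [17, 16], load = 33
Makespan = max load = 39

39


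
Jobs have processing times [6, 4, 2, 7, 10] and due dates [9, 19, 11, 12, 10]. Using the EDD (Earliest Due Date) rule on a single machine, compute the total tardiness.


Sort by due date (EDD order): [(6, 9), (10, 10), (2, 11), (7, 12), (4, 19)]
Compute completion times and tardiness:
  Job 1: p=6, d=9, C=6, tardiness=max(0,6-9)=0
  Job 2: p=10, d=10, C=16, tardiness=max(0,16-10)=6
  Job 3: p=2, d=11, C=18, tardiness=max(0,18-11)=7
  Job 4: p=7, d=12, C=25, tardiness=max(0,25-12)=13
  Job 5: p=4, d=19, C=29, tardiness=max(0,29-19)=10
Total tardiness = 36

36


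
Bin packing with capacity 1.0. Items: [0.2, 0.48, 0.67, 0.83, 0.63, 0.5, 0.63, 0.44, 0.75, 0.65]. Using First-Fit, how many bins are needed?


Place items sequentially using First-Fit:
  Item 0.2 -> new Bin 1
  Item 0.48 -> Bin 1 (now 0.68)
  Item 0.67 -> new Bin 2
  Item 0.83 -> new Bin 3
  Item 0.63 -> new Bin 4
  Item 0.5 -> new Bin 5
  Item 0.63 -> new Bin 6
  Item 0.44 -> Bin 5 (now 0.94)
  Item 0.75 -> new Bin 7
  Item 0.65 -> new Bin 8
Total bins used = 8

8


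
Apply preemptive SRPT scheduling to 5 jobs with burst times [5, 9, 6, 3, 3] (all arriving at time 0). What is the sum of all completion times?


Since all jobs arrive at t=0, SRPT equals SPT ordering.
SPT order: [3, 3, 5, 6, 9]
Completion times:
  Job 1: p=3, C=3
  Job 2: p=3, C=6
  Job 3: p=5, C=11
  Job 4: p=6, C=17
  Job 5: p=9, C=26
Total completion time = 3 + 6 + 11 + 17 + 26 = 63

63


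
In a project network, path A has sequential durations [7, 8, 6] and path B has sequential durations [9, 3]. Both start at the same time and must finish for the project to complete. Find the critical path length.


Path A total = 7 + 8 + 6 = 21
Path B total = 9 + 3 = 12
Critical path = longest path = max(21, 12) = 21

21


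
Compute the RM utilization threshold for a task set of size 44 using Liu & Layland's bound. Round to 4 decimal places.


Compute 2^(1/44) = 1.0158780831
Subtract 1: 1.0158780831 - 1 = 0.0158780831
Multiply by n: 44 * 0.0158780831 = 0.6986356564
Round to 4 dp: 0.6986

0.6986


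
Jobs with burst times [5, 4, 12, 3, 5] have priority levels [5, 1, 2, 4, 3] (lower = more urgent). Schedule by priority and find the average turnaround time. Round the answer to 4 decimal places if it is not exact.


Sort by priority (ascending = highest first):
Order: [(1, 4), (2, 12), (3, 5), (4, 3), (5, 5)]
Completion times:
  Priority 1, burst=4, C=4
  Priority 2, burst=12, C=16
  Priority 3, burst=5, C=21
  Priority 4, burst=3, C=24
  Priority 5, burst=5, C=29
Average turnaround = 94/5 = 18.8

18.8


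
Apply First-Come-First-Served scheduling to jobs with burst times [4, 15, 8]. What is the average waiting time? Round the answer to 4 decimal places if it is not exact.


FCFS order (as given): [4, 15, 8]
Waiting times:
  Job 1: wait = 0
  Job 2: wait = 4
  Job 3: wait = 19
Sum of waiting times = 23
Average waiting time = 23/3 = 7.6667

7.6667


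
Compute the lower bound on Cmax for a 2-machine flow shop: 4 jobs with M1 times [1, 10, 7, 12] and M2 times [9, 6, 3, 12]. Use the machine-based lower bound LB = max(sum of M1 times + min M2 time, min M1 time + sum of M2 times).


LB1 = sum(M1 times) + min(M2 times) = 30 + 3 = 33
LB2 = min(M1 times) + sum(M2 times) = 1 + 30 = 31
Lower bound = max(LB1, LB2) = max(33, 31) = 33

33


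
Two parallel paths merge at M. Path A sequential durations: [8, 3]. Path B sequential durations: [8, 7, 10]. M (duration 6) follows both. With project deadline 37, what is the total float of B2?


Forward pass: ES(B2) = sum of predecessors on chain B = 8
EF = ES + duration = 8 + 7 = 15
Backward pass: LF(M) = deadline = 37; LS(M) = 37 - 6 = 31
LF(B2) = LS(M) - sum(successors on chain B) = 31 - 10 = 21
LS = LF - duration = 21 - 7 = 14
Total float = LS - ES = 14 - 8 = 6

6


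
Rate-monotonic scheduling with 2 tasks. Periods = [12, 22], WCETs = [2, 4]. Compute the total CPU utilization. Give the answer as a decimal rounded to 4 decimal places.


Compute individual utilizations (exact fractions):
  Task 1: C/T = 2/12 = 1/6 (approx. 0.1667)
  Task 2: C/T = 4/22 = 2/11 (approx. 0.1818)
Total utilization U = 1/6 + 2/11 = 23/66
Rounded to 4 decimal places: U = 0.3485
RM (Liu & Layland) bound for 2 tasks = 0.828427; compare with U = 23/66 (approx. 0.348485)
U <= bound, so schedulable by RM sufficient condition.

0.3485


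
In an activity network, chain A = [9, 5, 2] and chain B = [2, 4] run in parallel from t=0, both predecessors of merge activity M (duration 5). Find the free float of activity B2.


ES(B2) = sum of predecessors on chain B = 2
EF(B2) = ES + duration = 2 + 4 = 6
Successor of B2 is M. ES(M) = max(sum(A), sum(B)) = max(16, 6) = 16
Free float = ES(successor) - EF(current) = 16 - 6 = 10

10


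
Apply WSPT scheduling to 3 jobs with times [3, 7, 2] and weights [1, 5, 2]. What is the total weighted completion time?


Compute p/w ratios and sort ascending (WSPT): [(2, 2), (7, 5), (3, 1)]
Compute weighted completion times:
  Job (p=2,w=2): C=2, w*C=2*2=4
  Job (p=7,w=5): C=9, w*C=5*9=45
  Job (p=3,w=1): C=12, w*C=1*12=12
Total weighted completion time = 61

61


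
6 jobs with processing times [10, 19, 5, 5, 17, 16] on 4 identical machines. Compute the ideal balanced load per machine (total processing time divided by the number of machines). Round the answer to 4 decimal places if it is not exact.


Total processing time = 10 + 19 + 5 + 5 + 17 + 16 = 72
Number of machines = 4
Ideal balanced load = 72 / 4 = 18.0

18.0


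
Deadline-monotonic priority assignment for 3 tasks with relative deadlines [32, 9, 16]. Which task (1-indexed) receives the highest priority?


Sort tasks by relative deadline (ascending):
  Task 2: deadline = 9
  Task 3: deadline = 16
  Task 1: deadline = 32
Priority order (highest first): [2, 3, 1]
Highest priority task = 2

2


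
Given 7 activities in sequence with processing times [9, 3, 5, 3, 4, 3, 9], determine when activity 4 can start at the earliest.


Activity 4 starts after activities 1 through 3 complete.
Predecessor durations: [9, 3, 5]
ES = 9 + 3 + 5 = 17

17


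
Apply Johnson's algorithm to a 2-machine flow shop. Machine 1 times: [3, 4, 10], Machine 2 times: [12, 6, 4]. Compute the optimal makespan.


Apply Johnson's rule:
  Group 1 (a <= b): [(1, 3, 12), (2, 4, 6)]
  Group 2 (a > b): [(3, 10, 4)]
Optimal job order: [1, 2, 3]
Schedule:
  Job 1: M1 done at 3, M2 done at 15
  Job 2: M1 done at 7, M2 done at 21
  Job 3: M1 done at 17, M2 done at 25
Makespan = 25

25


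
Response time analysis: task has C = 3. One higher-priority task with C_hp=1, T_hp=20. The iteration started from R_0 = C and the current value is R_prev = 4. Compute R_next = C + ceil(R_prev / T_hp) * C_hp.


R_next = C + ceil(R_prev / T_hp) * C_hp
ceil(4 / 20) = ceil(0.2) = 1
Interference = 1 * 1 = 1
R_next = 3 + 1 = 4
R_next = R_prev, so the iteration has converged (response time = 4).

4


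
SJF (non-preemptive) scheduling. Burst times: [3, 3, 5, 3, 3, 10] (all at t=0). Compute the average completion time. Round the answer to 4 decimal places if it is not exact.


SJF order (ascending): [3, 3, 3, 3, 5, 10]
Completion times:
  Job 1: burst=3, C=3
  Job 2: burst=3, C=6
  Job 3: burst=3, C=9
  Job 4: burst=3, C=12
  Job 5: burst=5, C=17
  Job 6: burst=10, C=27
Average completion = 74/6 = 12.3333

12.3333


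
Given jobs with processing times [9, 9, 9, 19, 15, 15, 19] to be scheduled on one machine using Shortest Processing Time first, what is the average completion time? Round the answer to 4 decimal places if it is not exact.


Sort jobs by processing time (SPT order): [9, 9, 9, 15, 15, 19, 19]
Compute completion times sequentially:
  Job 1: processing = 9, completes at 9
  Job 2: processing = 9, completes at 18
  Job 3: processing = 9, completes at 27
  Job 4: processing = 15, completes at 42
  Job 5: processing = 15, completes at 57
  Job 6: processing = 19, completes at 76
  Job 7: processing = 19, completes at 95
Sum of completion times = 324
Average completion time = 324/7 = 46.2857

46.2857


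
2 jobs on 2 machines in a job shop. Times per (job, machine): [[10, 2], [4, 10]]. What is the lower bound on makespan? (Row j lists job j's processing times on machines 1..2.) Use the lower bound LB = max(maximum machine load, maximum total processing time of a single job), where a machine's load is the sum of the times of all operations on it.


Machine loads:
  Machine 1: 10 + 4 = 14
  Machine 2: 2 + 10 = 12
Max machine load = 14
Job totals:
  Job 1: 12
  Job 2: 14
Max job total = 14
Lower bound = max(14, 14) = 14

14


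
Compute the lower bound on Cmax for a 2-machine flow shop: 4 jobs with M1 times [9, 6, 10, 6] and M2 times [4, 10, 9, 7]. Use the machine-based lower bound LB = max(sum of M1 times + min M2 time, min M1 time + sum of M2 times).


LB1 = sum(M1 times) + min(M2 times) = 31 + 4 = 35
LB2 = min(M1 times) + sum(M2 times) = 6 + 30 = 36
Lower bound = max(LB1, LB2) = max(35, 36) = 36

36


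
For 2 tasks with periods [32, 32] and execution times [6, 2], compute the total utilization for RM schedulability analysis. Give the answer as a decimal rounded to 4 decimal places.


Compute individual utilizations (exact fractions):
  Task 1: C/T = 6/32 = 3/16 (approx. 0.1875)
  Task 2: C/T = 2/32 = 1/16 (approx. 0.0625)
Total utilization U = 3/16 + 1/16 = 1/4
Rounded to 4 decimal places: U = 0.2500
RM (Liu & Layland) bound for 2 tasks = 0.828427; compare with U = 1/4 (approx. 0.250000)
U <= bound, so schedulable by RM sufficient condition.

0.2500


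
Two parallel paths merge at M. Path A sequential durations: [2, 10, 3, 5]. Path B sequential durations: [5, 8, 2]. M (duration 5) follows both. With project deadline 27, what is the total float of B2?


Forward pass: ES(B2) = sum of predecessors on chain B = 5
EF = ES + duration = 5 + 8 = 13
Backward pass: LF(M) = deadline = 27; LS(M) = 27 - 5 = 22
LF(B2) = LS(M) - sum(successors on chain B) = 22 - 2 = 20
LS = LF - duration = 20 - 8 = 12
Total float = LS - ES = 12 - 5 = 7

7


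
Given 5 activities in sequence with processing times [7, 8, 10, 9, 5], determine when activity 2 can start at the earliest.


Activity 2 starts after activities 1 through 1 complete.
Predecessor durations: [7]
ES = 7 = 7

7


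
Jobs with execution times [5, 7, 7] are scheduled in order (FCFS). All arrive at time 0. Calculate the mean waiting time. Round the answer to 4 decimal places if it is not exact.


FCFS order (as given): [5, 7, 7]
Waiting times:
  Job 1: wait = 0
  Job 2: wait = 5
  Job 3: wait = 12
Sum of waiting times = 17
Average waiting time = 17/3 = 5.6667

5.6667


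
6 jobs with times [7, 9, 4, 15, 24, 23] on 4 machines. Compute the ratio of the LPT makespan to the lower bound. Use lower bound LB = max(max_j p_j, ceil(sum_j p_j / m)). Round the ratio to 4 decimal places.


LPT order: [24, 23, 15, 9, 7, 4]
Machine loads after assignment: [24, 23, 19, 16]
LPT makespan = 24
Lower bound = max(max_job, ceil(total/4)) = max(24, 21) = 24
Ratio = 24 / 24 = 1.0

1.0


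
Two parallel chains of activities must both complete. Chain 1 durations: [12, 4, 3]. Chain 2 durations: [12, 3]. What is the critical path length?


Path A total = 12 + 4 + 3 = 19
Path B total = 12 + 3 = 15
Critical path = longest path = max(19, 15) = 19

19


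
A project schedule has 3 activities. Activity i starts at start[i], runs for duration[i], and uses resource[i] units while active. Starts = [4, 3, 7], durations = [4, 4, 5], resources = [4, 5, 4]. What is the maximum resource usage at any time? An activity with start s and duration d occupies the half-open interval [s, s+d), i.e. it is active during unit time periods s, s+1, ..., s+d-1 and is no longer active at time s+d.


Each activity i is active on [start_i, start_i + duration_i).
Compute total resource usage per time slot:
  t=0: active resources = [], total = 0
  t=1: active resources = [], total = 0
  t=2: active resources = [], total = 0
  t=3: active resources = [5], total = 5
  t=4: active resources = [4, 5], total = 9
  t=5: active resources = [4, 5], total = 9
  t=6: active resources = [4, 5], total = 9
  t=7: active resources = [4, 4], total = 8
  t=8: active resources = [4], total = 4
  t=9: active resources = [4], total = 4
  t=10: active resources = [4], total = 4
  t=11: active resources = [4], total = 4
Peak resource demand = 9

9


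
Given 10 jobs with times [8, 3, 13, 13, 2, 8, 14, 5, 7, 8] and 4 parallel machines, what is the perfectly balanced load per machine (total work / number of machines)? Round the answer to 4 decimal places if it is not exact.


Total processing time = 8 + 3 + 13 + 13 + 2 + 8 + 14 + 5 + 7 + 8 = 81
Number of machines = 4
Ideal balanced load = 81 / 4 = 20.25

20.25


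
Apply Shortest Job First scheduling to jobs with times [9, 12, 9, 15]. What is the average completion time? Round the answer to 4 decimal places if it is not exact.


SJF order (ascending): [9, 9, 12, 15]
Completion times:
  Job 1: burst=9, C=9
  Job 2: burst=9, C=18
  Job 3: burst=12, C=30
  Job 4: burst=15, C=45
Average completion = 102/4 = 25.5

25.5


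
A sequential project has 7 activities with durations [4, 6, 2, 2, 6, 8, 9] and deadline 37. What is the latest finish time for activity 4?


LF(activity 4) = deadline - sum of successor durations
Successors: activities 5 through 7 with durations [6, 8, 9]
Sum of successor durations = 23
LF = 37 - 23 = 14

14


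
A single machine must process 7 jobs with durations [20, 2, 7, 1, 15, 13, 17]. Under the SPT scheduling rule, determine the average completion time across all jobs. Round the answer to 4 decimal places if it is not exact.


Sort jobs by processing time (SPT order): [1, 2, 7, 13, 15, 17, 20]
Compute completion times sequentially:
  Job 1: processing = 1, completes at 1
  Job 2: processing = 2, completes at 3
  Job 3: processing = 7, completes at 10
  Job 4: processing = 13, completes at 23
  Job 5: processing = 15, completes at 38
  Job 6: processing = 17, completes at 55
  Job 7: processing = 20, completes at 75
Sum of completion times = 205
Average completion time = 205/7 = 29.2857

29.2857


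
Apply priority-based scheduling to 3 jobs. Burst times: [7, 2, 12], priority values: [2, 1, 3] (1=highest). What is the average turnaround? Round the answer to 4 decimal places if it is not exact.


Sort by priority (ascending = highest first):
Order: [(1, 2), (2, 7), (3, 12)]
Completion times:
  Priority 1, burst=2, C=2
  Priority 2, burst=7, C=9
  Priority 3, burst=12, C=21
Average turnaround = 32/3 = 10.6667

10.6667


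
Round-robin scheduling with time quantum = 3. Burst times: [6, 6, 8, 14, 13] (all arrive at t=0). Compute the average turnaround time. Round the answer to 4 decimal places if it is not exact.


Time quantum = 3
Execution trace:
  J1 runs 3 units, time = 3
  J2 runs 3 units, time = 6
  J3 runs 3 units, time = 9
  J4 runs 3 units, time = 12
  J5 runs 3 units, time = 15
  J1 runs 3 units, time = 18
  J2 runs 3 units, time = 21
  J3 runs 3 units, time = 24
  J4 runs 3 units, time = 27
  J5 runs 3 units, time = 30
  J3 runs 2 units, time = 32
  J4 runs 3 units, time = 35
  J5 runs 3 units, time = 38
  J4 runs 3 units, time = 41
  J5 runs 3 units, time = 44
  J4 runs 2 units, time = 46
  J5 runs 1 units, time = 47
Finish times: [18, 21, 32, 46, 47]
Average turnaround = 164/5 = 32.8

32.8


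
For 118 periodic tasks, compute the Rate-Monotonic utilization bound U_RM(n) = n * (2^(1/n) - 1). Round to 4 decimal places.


Compute 2^(1/118) = 1.0058914152
Subtract 1: 1.0058914152 - 1 = 0.0058914152
Multiply by n: 118 * 0.0058914152 = 0.6951869936
Round to 4 dp: 0.6952

0.6952


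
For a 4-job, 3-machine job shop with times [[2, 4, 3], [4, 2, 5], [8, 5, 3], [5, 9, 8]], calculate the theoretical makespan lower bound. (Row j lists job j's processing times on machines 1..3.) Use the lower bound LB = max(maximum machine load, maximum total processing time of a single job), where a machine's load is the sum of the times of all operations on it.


Machine loads:
  Machine 1: 2 + 4 + 8 + 5 = 19
  Machine 2: 4 + 2 + 5 + 9 = 20
  Machine 3: 3 + 5 + 3 + 8 = 19
Max machine load = 20
Job totals:
  Job 1: 9
  Job 2: 11
  Job 3: 16
  Job 4: 22
Max job total = 22
Lower bound = max(20, 22) = 22

22


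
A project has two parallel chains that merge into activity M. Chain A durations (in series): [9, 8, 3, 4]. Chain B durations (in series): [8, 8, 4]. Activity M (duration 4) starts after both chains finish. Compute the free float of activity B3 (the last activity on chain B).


ES(B3) = sum of predecessors on chain B = 16
EF(B3) = ES + duration = 16 + 4 = 20
Successor of B3 is M. ES(M) = max(sum(A), sum(B)) = max(24, 20) = 24
Free float = ES(successor) - EF(current) = 24 - 20 = 4

4


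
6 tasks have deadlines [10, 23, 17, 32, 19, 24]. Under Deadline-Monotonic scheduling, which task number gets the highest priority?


Sort tasks by relative deadline (ascending):
  Task 1: deadline = 10
  Task 3: deadline = 17
  Task 5: deadline = 19
  Task 2: deadline = 23
  Task 6: deadline = 24
  Task 4: deadline = 32
Priority order (highest first): [1, 3, 5, 2, 6, 4]
Highest priority task = 1

1


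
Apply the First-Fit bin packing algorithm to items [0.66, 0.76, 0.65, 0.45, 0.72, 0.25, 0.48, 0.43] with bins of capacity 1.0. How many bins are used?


Place items sequentially using First-Fit:
  Item 0.66 -> new Bin 1
  Item 0.76 -> new Bin 2
  Item 0.65 -> new Bin 3
  Item 0.45 -> new Bin 4
  Item 0.72 -> new Bin 5
  Item 0.25 -> Bin 1 (now 0.91)
  Item 0.48 -> Bin 4 (now 0.93)
  Item 0.43 -> new Bin 6
Total bins used = 6

6


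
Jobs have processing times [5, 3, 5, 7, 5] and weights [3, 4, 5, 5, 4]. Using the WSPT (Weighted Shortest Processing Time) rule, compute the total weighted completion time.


Compute p/w ratios and sort ascending (WSPT): [(3, 4), (5, 5), (5, 4), (7, 5), (5, 3)]
Compute weighted completion times:
  Job (p=3,w=4): C=3, w*C=4*3=12
  Job (p=5,w=5): C=8, w*C=5*8=40
  Job (p=5,w=4): C=13, w*C=4*13=52
  Job (p=7,w=5): C=20, w*C=5*20=100
  Job (p=5,w=3): C=25, w*C=3*25=75
Total weighted completion time = 279

279


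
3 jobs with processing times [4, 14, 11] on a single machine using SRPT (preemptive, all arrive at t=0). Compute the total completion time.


Since all jobs arrive at t=0, SRPT equals SPT ordering.
SPT order: [4, 11, 14]
Completion times:
  Job 1: p=4, C=4
  Job 2: p=11, C=15
  Job 3: p=14, C=29
Total completion time = 4 + 15 + 29 = 48

48


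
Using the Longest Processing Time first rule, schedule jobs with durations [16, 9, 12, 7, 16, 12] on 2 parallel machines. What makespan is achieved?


Sort jobs in decreasing order (LPT): [16, 16, 12, 12, 9, 7]
Assign each job to the least loaded machine:
  Machine 1: jobs [16, 12, 9], load = 37
  Machine 2: jobs [16, 12, 7], load = 35
Makespan = max load = 37

37


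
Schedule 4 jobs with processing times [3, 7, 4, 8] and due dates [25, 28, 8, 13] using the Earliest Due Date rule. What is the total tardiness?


Sort by due date (EDD order): [(4, 8), (8, 13), (3, 25), (7, 28)]
Compute completion times and tardiness:
  Job 1: p=4, d=8, C=4, tardiness=max(0,4-8)=0
  Job 2: p=8, d=13, C=12, tardiness=max(0,12-13)=0
  Job 3: p=3, d=25, C=15, tardiness=max(0,15-25)=0
  Job 4: p=7, d=28, C=22, tardiness=max(0,22-28)=0
Total tardiness = 0

0


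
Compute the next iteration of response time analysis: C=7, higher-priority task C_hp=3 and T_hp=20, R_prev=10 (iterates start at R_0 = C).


R_next = C + ceil(R_prev / T_hp) * C_hp
ceil(10 / 20) = ceil(0.5) = 1
Interference = 1 * 3 = 3
R_next = 7 + 3 = 10
R_next = R_prev, so the iteration has converged (response time = 10).

10


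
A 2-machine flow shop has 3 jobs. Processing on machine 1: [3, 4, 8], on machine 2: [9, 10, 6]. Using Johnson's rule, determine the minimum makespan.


Apply Johnson's rule:
  Group 1 (a <= b): [(1, 3, 9), (2, 4, 10)]
  Group 2 (a > b): [(3, 8, 6)]
Optimal job order: [1, 2, 3]
Schedule:
  Job 1: M1 done at 3, M2 done at 12
  Job 2: M1 done at 7, M2 done at 22
  Job 3: M1 done at 15, M2 done at 28
Makespan = 28

28


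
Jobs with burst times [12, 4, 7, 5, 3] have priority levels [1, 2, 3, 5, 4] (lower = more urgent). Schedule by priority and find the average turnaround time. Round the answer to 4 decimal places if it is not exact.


Sort by priority (ascending = highest first):
Order: [(1, 12), (2, 4), (3, 7), (4, 3), (5, 5)]
Completion times:
  Priority 1, burst=12, C=12
  Priority 2, burst=4, C=16
  Priority 3, burst=7, C=23
  Priority 4, burst=3, C=26
  Priority 5, burst=5, C=31
Average turnaround = 108/5 = 21.6

21.6


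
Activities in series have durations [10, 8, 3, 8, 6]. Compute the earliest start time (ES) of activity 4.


Activity 4 starts after activities 1 through 3 complete.
Predecessor durations: [10, 8, 3]
ES = 10 + 8 + 3 = 21

21


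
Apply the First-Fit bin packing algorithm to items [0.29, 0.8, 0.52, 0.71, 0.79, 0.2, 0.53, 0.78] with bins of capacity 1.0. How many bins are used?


Place items sequentially using First-Fit:
  Item 0.29 -> new Bin 1
  Item 0.8 -> new Bin 2
  Item 0.52 -> Bin 1 (now 0.81)
  Item 0.71 -> new Bin 3
  Item 0.79 -> new Bin 4
  Item 0.2 -> Bin 2 (now 1.0)
  Item 0.53 -> new Bin 5
  Item 0.78 -> new Bin 6
Total bins used = 6

6


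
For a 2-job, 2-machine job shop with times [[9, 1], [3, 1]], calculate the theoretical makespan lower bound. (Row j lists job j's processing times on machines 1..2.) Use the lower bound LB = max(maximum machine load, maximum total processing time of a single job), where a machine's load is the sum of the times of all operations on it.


Machine loads:
  Machine 1: 9 + 3 = 12
  Machine 2: 1 + 1 = 2
Max machine load = 12
Job totals:
  Job 1: 10
  Job 2: 4
Max job total = 10
Lower bound = max(12, 10) = 12

12


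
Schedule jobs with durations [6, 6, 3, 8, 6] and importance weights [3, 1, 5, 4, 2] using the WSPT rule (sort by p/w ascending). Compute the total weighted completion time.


Compute p/w ratios and sort ascending (WSPT): [(3, 5), (6, 3), (8, 4), (6, 2), (6, 1)]
Compute weighted completion times:
  Job (p=3,w=5): C=3, w*C=5*3=15
  Job (p=6,w=3): C=9, w*C=3*9=27
  Job (p=8,w=4): C=17, w*C=4*17=68
  Job (p=6,w=2): C=23, w*C=2*23=46
  Job (p=6,w=1): C=29, w*C=1*29=29
Total weighted completion time = 185

185


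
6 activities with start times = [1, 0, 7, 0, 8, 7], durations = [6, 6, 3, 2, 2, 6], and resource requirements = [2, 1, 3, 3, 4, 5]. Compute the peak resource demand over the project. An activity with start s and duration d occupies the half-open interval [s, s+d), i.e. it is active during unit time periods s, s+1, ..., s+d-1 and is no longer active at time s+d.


Each activity i is active on [start_i, start_i + duration_i).
Compute total resource usage per time slot:
  t=0: active resources = [1, 3], total = 4
  t=1: active resources = [2, 1, 3], total = 6
  t=2: active resources = [2, 1], total = 3
  t=3: active resources = [2, 1], total = 3
  t=4: active resources = [2, 1], total = 3
  t=5: active resources = [2, 1], total = 3
  t=6: active resources = [2], total = 2
  t=7: active resources = [3, 5], total = 8
  t=8: active resources = [3, 4, 5], total = 12
  t=9: active resources = [3, 4, 5], total = 12
  t=10: active resources = [5], total = 5
  t=11: active resources = [5], total = 5
  t=12: active resources = [5], total = 5
Peak resource demand = 12

12


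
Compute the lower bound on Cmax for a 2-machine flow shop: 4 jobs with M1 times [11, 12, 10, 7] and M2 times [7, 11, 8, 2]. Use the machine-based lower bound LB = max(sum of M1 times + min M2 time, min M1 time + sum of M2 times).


LB1 = sum(M1 times) + min(M2 times) = 40 + 2 = 42
LB2 = min(M1 times) + sum(M2 times) = 7 + 28 = 35
Lower bound = max(LB1, LB2) = max(42, 35) = 42

42


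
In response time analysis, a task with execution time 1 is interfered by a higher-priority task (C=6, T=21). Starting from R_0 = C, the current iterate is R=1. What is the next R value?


R_next = C + ceil(R_prev / T_hp) * C_hp
ceil(1 / 21) = ceil(0.0476) = 1
Interference = 1 * 6 = 6
R_next = 1 + 6 = 7

7


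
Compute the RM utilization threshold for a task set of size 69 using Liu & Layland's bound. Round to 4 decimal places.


Compute 2^(1/69) = 1.0100962378
Subtract 1: 1.0100962378 - 1 = 0.0100962378
Multiply by n: 69 * 0.0100962378 = 0.6966404082
Round to 4 dp: 0.6966

0.6966


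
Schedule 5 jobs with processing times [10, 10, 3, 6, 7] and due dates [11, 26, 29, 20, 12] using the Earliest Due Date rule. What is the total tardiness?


Sort by due date (EDD order): [(10, 11), (7, 12), (6, 20), (10, 26), (3, 29)]
Compute completion times and tardiness:
  Job 1: p=10, d=11, C=10, tardiness=max(0,10-11)=0
  Job 2: p=7, d=12, C=17, tardiness=max(0,17-12)=5
  Job 3: p=6, d=20, C=23, tardiness=max(0,23-20)=3
  Job 4: p=10, d=26, C=33, tardiness=max(0,33-26)=7
  Job 5: p=3, d=29, C=36, tardiness=max(0,36-29)=7
Total tardiness = 22

22


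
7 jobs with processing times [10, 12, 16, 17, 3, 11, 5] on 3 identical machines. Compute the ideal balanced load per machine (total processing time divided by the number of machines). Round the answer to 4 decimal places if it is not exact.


Total processing time = 10 + 12 + 16 + 17 + 3 + 11 + 5 = 74
Number of machines = 3
Ideal balanced load = 74 / 3 = 24.6667

24.6667


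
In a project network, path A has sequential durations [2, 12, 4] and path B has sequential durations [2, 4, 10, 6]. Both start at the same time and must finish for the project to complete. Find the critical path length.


Path A total = 2 + 12 + 4 = 18
Path B total = 2 + 4 + 10 + 6 = 22
Critical path = longest path = max(18, 22) = 22

22


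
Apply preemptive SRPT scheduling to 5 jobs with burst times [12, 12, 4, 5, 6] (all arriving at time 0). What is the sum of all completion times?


Since all jobs arrive at t=0, SRPT equals SPT ordering.
SPT order: [4, 5, 6, 12, 12]
Completion times:
  Job 1: p=4, C=4
  Job 2: p=5, C=9
  Job 3: p=6, C=15
  Job 4: p=12, C=27
  Job 5: p=12, C=39
Total completion time = 4 + 9 + 15 + 27 + 39 = 94

94


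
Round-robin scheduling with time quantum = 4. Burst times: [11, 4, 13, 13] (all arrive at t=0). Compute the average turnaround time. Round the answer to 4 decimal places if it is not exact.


Time quantum = 4
Execution trace:
  J1 runs 4 units, time = 4
  J2 runs 4 units, time = 8
  J3 runs 4 units, time = 12
  J4 runs 4 units, time = 16
  J1 runs 4 units, time = 20
  J3 runs 4 units, time = 24
  J4 runs 4 units, time = 28
  J1 runs 3 units, time = 31
  J3 runs 4 units, time = 35
  J4 runs 4 units, time = 39
  J3 runs 1 units, time = 40
  J4 runs 1 units, time = 41
Finish times: [31, 8, 40, 41]
Average turnaround = 120/4 = 30.0

30.0


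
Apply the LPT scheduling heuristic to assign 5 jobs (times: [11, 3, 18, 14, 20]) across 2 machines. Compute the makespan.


Sort jobs in decreasing order (LPT): [20, 18, 14, 11, 3]
Assign each job to the least loaded machine:
  Machine 1: jobs [20, 11, 3], load = 34
  Machine 2: jobs [18, 14], load = 32
Makespan = max load = 34

34


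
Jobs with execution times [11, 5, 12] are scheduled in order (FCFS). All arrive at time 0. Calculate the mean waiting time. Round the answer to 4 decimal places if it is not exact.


FCFS order (as given): [11, 5, 12]
Waiting times:
  Job 1: wait = 0
  Job 2: wait = 11
  Job 3: wait = 16
Sum of waiting times = 27
Average waiting time = 27/3 = 9.0

9.0


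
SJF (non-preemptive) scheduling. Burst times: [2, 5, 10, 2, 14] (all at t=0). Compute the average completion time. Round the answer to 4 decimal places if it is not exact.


SJF order (ascending): [2, 2, 5, 10, 14]
Completion times:
  Job 1: burst=2, C=2
  Job 2: burst=2, C=4
  Job 3: burst=5, C=9
  Job 4: burst=10, C=19
  Job 5: burst=14, C=33
Average completion = 67/5 = 13.4

13.4
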